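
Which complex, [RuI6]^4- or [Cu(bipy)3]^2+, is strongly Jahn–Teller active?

[RuI6]^4-: Ligand charges: each iodide is −1. With an overall charge of −4 the ruthenium centre must be in the +2 oxidation state. Group 8 minus oxidation state 2 gives a d⁶ configuration. A 4d ion has a large Δₒ and is invariably low-spin. The d⁶ configuration leaves the e_g set evenly filled (or empty) — no strong Jahn–Teller driving force.
[Cu(bipy)3]^2+: Summing ligand charges against the +2 overall charge gives an oxidation state of +2 for copper. Copper is a group-11 element; Cu(II) is therefore d⁹. The t₂g⁶e_g³ configuration has an unevenly filled e_g set; the Jahn–Teller theorem predicts a tetragonal distortion (typically axial elongation) to lift the degeneracy.

[Cu(bipy)3]^2+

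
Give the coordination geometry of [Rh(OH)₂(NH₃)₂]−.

Ligand charges: each hydroxide is −1; ammonia is neutral. With an overall charge of −1 the rhodium centre must be in the +1 oxidation state.
Rh sits in group 9, so the d-electron count is 9 − 1 = 8.
Coordination number: 4.
A 4d d⁸ ion has a large crystal-field splitting; square planar leaves the high-energy d_{x²−y²} orbital empty and maximises CFSE.

square planar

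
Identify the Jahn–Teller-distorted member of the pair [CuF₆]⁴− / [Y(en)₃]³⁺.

[CuF₆]⁴−

[CuF₆]⁴−: Ligand charges: each fluoride is −1. With an overall charge of −4 the copper centre must be in the +2 oxidation state. Copper is a group-11 element; Cu(II) is therefore d⁹. The t₂g⁶e_g³ configuration has an unevenly filled e_g set; the Jahn–Teller theorem predicts a tetragonal distortion (typically axial elongation) to lift the degeneracy.
[Y(en)₃]³⁺: Ethylenediamine is neutral; balancing the +3 overall charge requires Y(III). Group 3 minus oxidation state 3 gives a d⁰ configuration. The d⁰ configuration leaves the e_g set evenly filled (or empty) — no strong Jahn–Teller driving force.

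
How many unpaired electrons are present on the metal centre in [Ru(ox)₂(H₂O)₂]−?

Each oxalate is −2; water is neutral; balancing the −1 overall charge requires Ru(III).
Ruthenium is a group-8 element; Ru(III) is therefore d⁵.
Counting donor atoms: 2×oxalate (bidentate) → 4 donors; 2×water (monodentate) → 2 donors. Coordination number = 6.
The spin state decides the count: a 4d ion has a large Δₒ and is invariably low-spin.
An octahedral low-spin d⁵ ion is t₂g⁵e_g⁰, giving 1 unpaired electron.

1 unpaired electron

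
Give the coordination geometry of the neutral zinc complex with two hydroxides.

Ligand charges: each hydroxide is −1. With an overall charge of 0 the zinc centre must be in the +2 oxidation state.
Group 12 minus oxidation state 2 gives a d¹⁰ configuration.
With 2 monodentate ligands the coordination number is 2.
A d¹⁰ ion with only two ligands adopts a linear arrangement (sp hybridisation; no CFSE preference).

linear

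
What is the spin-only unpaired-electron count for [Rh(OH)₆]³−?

Ligand charges: each hydroxide is −1. With an overall charge of −3 the rhodium centre must be in the +3 oxidation state.
Rhodium is a group-9 element; Rh(III) is therefore d⁶.
The spin state decides the count: a 4d ion has a large Δₒ and is invariably low-spin.
An octahedral low-spin d⁶ ion is t₂g⁶e_g⁰, giving 0 unpaired electrons.

0 unpaired electrons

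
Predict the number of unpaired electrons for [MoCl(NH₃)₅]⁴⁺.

Ligand charges: each chloride is −1; ammonia is neutral. With an overall charge of +4 the molybdenum centre must be in the +5 oxidation state.
Mo sits in group 6, so the d-electron count is 6 − 5 = 1.
In an octahedral field the d¹ configuration is t₂g¹e_g⁰ (only one arrangement possible), giving 1 unpaired electron.

1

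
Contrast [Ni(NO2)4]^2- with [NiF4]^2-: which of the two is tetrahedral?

For [Ni(NO2)4]^2-: Ligand charges: each nitro (N-bound nitrite) is −1. With an overall charge of −2 the nickel centre must be in the +2 oxidation state. Nickel is a group-10 element; Ni(II) is therefore d⁸. Nitro (N-bound nitrite) is a strong-field ligand (high in the spectrochemical series). A 3d d⁸ ion with strong-field ligands gains enough CFSE to favour square planar over tetrahedral. → square planar.
For [NiF4]^2-: Each fluoride is −1; balancing the −2 overall charge requires Ni(II). Ni sits in group 10, so the d-electron count is 10 − 2 = 8. Fluoride is a weak-field ligand. With weak-field ligands the CFSE gain from square planar is small, so a 3d d⁸ ion takes the sterically preferred tetrahedral geometry. → tetrahedral.

[NiF4]^2-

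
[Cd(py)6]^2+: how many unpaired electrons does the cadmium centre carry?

0 unpaired electrons

Ligand charges: pyridine is neutral. With an overall charge of +2 the cadmium centre must be in the +2 oxidation state.
Cadmium is a group-12 element; Cd(II) is therefore d¹⁰.
In an octahedral field the d¹⁰ configuration is t₂g⁶e_g⁴, giving 0 unpaired electrons.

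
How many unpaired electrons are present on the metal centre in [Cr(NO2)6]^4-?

Summing ligand charges against the −4 overall charge gives an oxidation state of +2 for chromium.
Group 6 minus oxidation state 2 gives a d⁴ configuration.
The spin state decides the count: Nitro (N-bound nitrite) is a strong-field ligand (high in the spectrochemical series) for a first-row metal, so the complex is low-spin.
An octahedral low-spin d⁴ ion is t₂g⁴e_g⁰, giving 2 unpaired electrons.

2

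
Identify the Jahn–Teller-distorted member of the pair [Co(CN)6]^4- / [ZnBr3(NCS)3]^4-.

[Co(CN)6]^4-: Summing ligand charges against the −4 overall charge gives an oxidation state of +2 for cobalt. Group 9 minus oxidation state 2 gives a d⁷ configuration. Cyanide is a strong-field ligand (high in the spectrochemical series) for a first-row metal, so the complex is low-spin. The t₂g⁶e_g¹ (low-spin) configuration has an unevenly filled e_g set; the Jahn–Teller theorem predicts a tetragonal distortion (typically axial elongation) to lift the degeneracy.
[ZnBr3(NCS)3]^4-: Each bromide is −1; each isothiocyanate is −1; balancing the −4 overall charge requires Zn(II). Zn sits in group 12, so the d-electron count is 12 − 2 = 10. The d¹⁰ configuration leaves the e_g set evenly filled (or empty) — no strong Jahn–Teller driving force.

[Co(CN)6]^4-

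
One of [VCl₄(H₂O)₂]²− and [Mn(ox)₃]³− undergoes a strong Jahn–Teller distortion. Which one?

[Mn(ox)₃]³−

[VCl₄(H₂O)₂]²−: Summing ligand charges against the −2 overall charge gives an oxidation state of +2 for vanadium. V sits in group 5, so the d-electron count is 5 − 2 = 3. The d³ configuration leaves the e_g set evenly filled (or empty) — no strong Jahn–Teller driving force.
[Mn(ox)₃]³−: Each oxalate is −2; balancing the −3 overall charge requires Mn(III). Group 7 minus oxidation state 3 gives a d⁴ configuration. Oxalate is a weak-field ligand for a first-row metal, so the complex is high-spin. The t₂g³e_g¹ (high-spin) configuration has an unevenly filled e_g set; the Jahn–Teller theorem predicts a tetragonal distortion (typically axial elongation) to lift the degeneracy.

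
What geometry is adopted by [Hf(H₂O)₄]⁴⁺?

Ligand charges: water is neutral. With an overall charge of +4 the hafnium centre must be in the +4 oxidation state.
Group 4 minus oxidation state 4 gives a d⁰ configuration.
With 4 monodentate ligands the coordination number is 4.
A d⁰ ion has no crystal-field stabilisation preference between square planar and tetrahedral, so four ligands adopt the sterically favoured tetrahedral geometry.

tetrahedral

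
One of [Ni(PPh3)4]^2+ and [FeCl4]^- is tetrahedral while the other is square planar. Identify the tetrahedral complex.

For [Ni(PPh3)4]^2+: Ligand charges: triphenylphosphine is neutral. With an overall charge of +2 the nickel centre must be in the +2 oxidation state. Ni sits in group 10, so the d-electron count is 10 − 2 = 8. Triphenylphosphine is a strong-field ligand (high in the spectrochemical series). A 3d d⁸ ion with strong-field ligands gains enough CFSE to favour square planar over tetrahedral. → square planar.
For [FeCl4]^-: Summing ligand charges against the −1 overall charge gives an oxidation state of +3 for iron. Group 8 minus oxidation state 3 gives a d⁵ configuration. A high-spin d⁵ ion has zero CFSE in either geometry, so four ligands adopt the sterically favoured tetrahedral geometry. → tetrahedral.

[FeCl4]^-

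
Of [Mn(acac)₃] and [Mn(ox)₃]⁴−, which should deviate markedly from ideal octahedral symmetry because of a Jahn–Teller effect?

[Mn(acac)₃]

[Mn(acac)₃]: Ligand charges: each acetylacetonate is −1. With an overall charge of 0 the manganese centre must be in the +3 oxidation state. Group 7 minus oxidation state 3 gives a d⁴ configuration. Acetylacetonate is a weak-field ligand for a first-row metal, so the complex is high-spin. The t₂g³e_g¹ (high-spin) configuration has an unevenly filled e_g set; the Jahn–Teller theorem predicts a tetragonal distortion (typically axial elongation) to lift the degeneracy.
[Mn(ox)₃]⁴−: Summing ligand charges against the −4 overall charge gives an oxidation state of +2 for manganese. Group 7 minus oxidation state 2 gives a d⁵ configuration. Oxalate is a weak-field ligand for a first-row metal, so the complex is high-spin. The d⁵ configuration leaves the e_g set evenly filled (or empty) — no strong Jahn–Teller driving force.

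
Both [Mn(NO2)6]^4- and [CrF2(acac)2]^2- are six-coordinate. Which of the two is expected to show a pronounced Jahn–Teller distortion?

[CrF2(acac)2]^2-

[Mn(NO2)6]^4-: Ligand charges: each nitro (N-bound nitrite) is −1. With an overall charge of −4 the manganese centre must be in the +2 oxidation state. Mn sits in group 7, so the d-electron count is 7 − 2 = 5. Nitro (N-bound nitrite) is a strong-field ligand (high in the spectrochemical series) for a first-row metal, so the complex is low-spin. The d⁵ configuration leaves the e_g set evenly filled (or empty) — no strong Jahn–Teller driving force.
[CrF2(acac)2]^2-: Summing ligand charges against the −2 overall charge gives an oxidation state of +2 for chromium. Group 6 minus oxidation state 2 gives a d⁴ configuration. Acetylacetonate and fluoride are weak-field ligands for a first-row metal, so the complex is high-spin. The t₂g³e_g¹ (high-spin) configuration has an unevenly filled e_g set; the Jahn–Teller theorem predicts a tetragonal distortion (typically axial elongation) to lift the degeneracy.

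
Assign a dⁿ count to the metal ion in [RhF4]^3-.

d⁸

Each fluoride is −1; balancing the −3 overall charge requires Rh(I).
Rhodium is a group-9 element; Rh(I) is therefore d⁸.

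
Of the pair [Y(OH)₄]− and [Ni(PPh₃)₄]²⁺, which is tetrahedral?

[Y(OH)₄]−

For [Y(OH)₄]−: Each hydroxide is −1; balancing the −1 overall charge requires Y(III). Yttrium is a group-3 element; Y(III) is therefore d⁰. A d⁰ ion has no crystal-field stabilisation preference between square planar and tetrahedral, so four ligands adopt the sterically favoured tetrahedral geometry. → tetrahedral.
For [Ni(PPh₃)₄]²⁺: Summing ligand charges against the +2 overall charge gives an oxidation state of +2 for nickel. Nickel is a group-10 element; Ni(II) is therefore d⁸. Triphenylphosphine is a strong-field ligand (high in the spectrochemical series). A 3d d⁸ ion with strong-field ligands gains enough CFSE to favour square planar over tetrahedral. → square planar.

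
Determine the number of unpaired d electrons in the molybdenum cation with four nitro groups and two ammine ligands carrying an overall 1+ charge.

1 unpaired electron

Summing ligand charges against the +1 overall charge gives an oxidation state of +5 for molybdenum.
Mo sits in group 6, so the d-electron count is 6 − 5 = 1.
In an octahedral field the d¹ configuration is t₂g¹e_g⁰ (only one arrangement possible), giving 1 unpaired electron.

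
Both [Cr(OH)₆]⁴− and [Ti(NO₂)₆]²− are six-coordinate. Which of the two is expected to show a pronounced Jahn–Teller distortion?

[Cr(OH)₆]⁴−

[Cr(OH)₆]⁴−: Ligand charges: each hydroxide is −1. With an overall charge of −4 the chromium centre must be in the +2 oxidation state. Chromium is a group-6 element; Cr(II) is therefore d⁴. Hydroxide is a weak-field ligand for a first-row metal, so the complex is high-spin. The t₂g³e_g¹ (high-spin) configuration has an unevenly filled e_g set; the Jahn–Teller theorem predicts a tetragonal distortion (typically axial elongation) to lift the degeneracy.
[Ti(NO₂)₆]²−: Each nitro (N-bound nitrite) is −1; balancing the −2 overall charge requires Ti(IV). Titanium is a group-4 element; Ti(IV) is therefore d⁰. The d⁰ configuration leaves the e_g set evenly filled (or empty) — no strong Jahn–Teller driving force.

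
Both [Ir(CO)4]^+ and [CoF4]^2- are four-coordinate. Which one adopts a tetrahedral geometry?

[CoF4]^2-

For [Ir(CO)4]^+: Summing ligand charges against the +1 overall charge gives an oxidation state of +1 for iridium. Ir sits in group 9, so the d-electron count is 9 − 1 = 8. A 5d d⁸ ion has a large crystal-field splitting; square planar leaves the high-energy d_{x²−y²} orbital empty and maximises CFSE. → square planar.
For [CoF4]^2-: Summing ligand charges against the −2 overall charge gives an oxidation state of +2 for cobalt. Group 9 minus oxidation state 2 gives a d⁷ configuration. For a high-spin 3d d⁷ ion with weak-field ligands the small Δₜ gives little square-planar CFSE advantage, so four ligands adopt the sterically favoured tetrahedral geometry. → tetrahedral.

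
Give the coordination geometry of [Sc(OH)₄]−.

Ligand charges: each hydroxide is −1. With an overall charge of −1 the scandium centre must be in the +3 oxidation state.
Scandium is a group-3 element; Sc(III) is therefore d⁰.
Coordination number: 4.
A d⁰ ion has no crystal-field stabilisation preference between square planar and tetrahedral, so four ligands adopt the sterically favoured tetrahedral geometry.

tetrahedral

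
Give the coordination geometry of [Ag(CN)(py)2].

trigonal planar

Each cyanide is −1; pyridine is neutral; balancing the 0 overall charge requires Ag(I).
Group 11 minus oxidation state 1 gives a d¹⁰ configuration.
With 3 monodentate ligands the coordination number is 3.
Three ligands around a d¹⁰ centre minimise repulsion in a trigonal-planar arrangement.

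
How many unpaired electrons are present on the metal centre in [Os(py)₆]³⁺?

Summing ligand charges against the +3 overall charge gives an oxidation state of +3 for osmium.
Osmium is a group-8 element; Os(III) is therefore d⁵.
The spin state decides the count: a 5d ion has a large Δₒ and is invariably low-spin.
An octahedral low-spin d⁵ ion is t₂g⁵e_g⁰, giving 1 unpaired electron.

1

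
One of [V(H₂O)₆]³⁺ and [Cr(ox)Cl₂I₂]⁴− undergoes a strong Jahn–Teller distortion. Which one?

[Cr(ox)Cl₂I₂]⁴−

[V(H₂O)₆]³⁺: Ligand charges: water is neutral. With an overall charge of +3 the vanadium centre must be in the +3 oxidation state. V sits in group 5, so the d-electron count is 5 − 3 = 2. The d² configuration leaves the e_g set evenly filled (or empty) — no strong Jahn–Teller driving force.
[Cr(ox)Cl₂I₂]⁴−: Ligand charges: each oxalate is −2; each chloride is −1; each iodide is −1. With an overall charge of −4 the chromium centre must be in the +2 oxidation state. Group 6 minus oxidation state 2 gives a d⁴ configuration. Chloride, iodide, and oxalate are weak-field ligands for a first-row metal, so the complex is high-spin. The t₂g³e_g¹ (high-spin) configuration has an unevenly filled e_g set; the Jahn–Teller theorem predicts a tetragonal distortion (typically axial elongation) to lift the degeneracy.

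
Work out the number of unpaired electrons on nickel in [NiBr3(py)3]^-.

Ligand charges: each bromide is −1; pyridine is neutral. With an overall charge of −1 the nickel centre must be in the +2 oxidation state.
Group 10 minus oxidation state 2 gives a d⁸ configuration.
In an octahedral field the d⁸ configuration is t₂g⁶e_g² (only one arrangement possible), giving 2 unpaired electrons.

2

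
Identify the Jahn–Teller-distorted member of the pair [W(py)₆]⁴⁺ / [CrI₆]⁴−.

[CrI₆]⁴−

[W(py)₆]⁴⁺: Summing ligand charges against the +4 overall charge gives an oxidation state of +4 for tungsten. Tungsten is a group-6 element; W(IV) is therefore d². The d² configuration leaves the e_g set evenly filled (or empty) — no strong Jahn–Teller driving force.
[CrI₆]⁴−: Ligand charges: each iodide is −1. With an overall charge of −4 the chromium centre must be in the +2 oxidation state. Chromium is a group-6 element; Cr(II) is therefore d⁴. Iodide is a weak-field ligand for a first-row metal, so the complex is high-spin. The t₂g³e_g¹ (high-spin) configuration has an unevenly filled e_g set; the Jahn–Teller theorem predicts a tetragonal distortion (typically axial elongation) to lift the degeneracy.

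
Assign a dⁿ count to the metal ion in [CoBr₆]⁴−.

Summing ligand charges against the −4 overall charge gives an oxidation state of +2 for cobalt.
Group 9 minus oxidation state 2 gives a d⁷ configuration.

d7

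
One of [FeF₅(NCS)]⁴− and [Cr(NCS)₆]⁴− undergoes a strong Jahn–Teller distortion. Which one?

[FeF₅(NCS)]⁴−: Summing ligand charges against the −4 overall charge gives an oxidation state of +2 for iron. Iron is a group-8 element; Fe(II) is therefore d⁶. Fluoride and isothiocyanate are weak-field ligands for a first-row metal, so the complex is high-spin. The d⁶ configuration leaves the e_g set evenly filled (or empty) — no strong Jahn–Teller driving force.
[Cr(NCS)₆]⁴−: Each isothiocyanate is −1; balancing the −4 overall charge requires Cr(II). Group 6 minus oxidation state 2 gives a d⁴ configuration. Isothiocyanate is a weak-field ligand for a first-row metal, so the complex is high-spin. The t₂g³e_g¹ (high-spin) configuration has an unevenly filled e_g set; the Jahn–Teller theorem predicts a tetragonal distortion (typically axial elongation) to lift the degeneracy.

[Cr(NCS)₆]⁴−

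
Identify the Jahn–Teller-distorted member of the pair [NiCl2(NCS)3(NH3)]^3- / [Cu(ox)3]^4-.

[Cu(ox)3]^4-

[NiCl2(NCS)3(NH3)]^3-: Each chloride is −1; each isothiocyanate is −1; ammonia is neutral; balancing the −3 overall charge requires Ni(II). Nickel is a group-10 element; Ni(II) is therefore d⁸. The d⁸ configuration leaves the e_g set evenly filled (or empty) — no strong Jahn–Teller driving force.
[Cu(ox)3]^4-: Ligand charges: each oxalate is −2. With an overall charge of −4 the copper centre must be in the +2 oxidation state. Cu sits in group 11, so the d-electron count is 11 − 2 = 9. The t₂g⁶e_g³ configuration has an unevenly filled e_g set; the Jahn–Teller theorem predicts a tetragonal distortion (typically axial elongation) to lift the degeneracy.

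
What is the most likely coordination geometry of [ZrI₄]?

tetrahedral

Each iodide is −1; balancing the 0 overall charge requires Zr(IV).
Zirconium is a group-4 element; Zr(IV) is therefore d⁰.
With 4 monodentate ligands the coordination number is 4.
A d⁰ ion has no crystal-field stabilisation preference between square planar and tetrahedral, so four ligands adopt the sterically favoured tetrahedral geometry.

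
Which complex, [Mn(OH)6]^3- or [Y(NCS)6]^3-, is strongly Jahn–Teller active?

[Mn(OH)6]^3-

[Mn(OH)6]^3-: Ligand charges: each hydroxide is −1. With an overall charge of −3 the manganese centre must be in the +3 oxidation state. Group 7 minus oxidation state 3 gives a d⁴ configuration. Hydroxide is a weak-field ligand for a first-row metal, so the complex is high-spin. The t₂g³e_g¹ (high-spin) configuration has an unevenly filled e_g set; the Jahn–Teller theorem predicts a tetragonal distortion (typically axial elongation) to lift the degeneracy.
[Y(NCS)6]^3-: Ligand charges: each isothiocyanate is −1. With an overall charge of −3 the yttrium centre must be in the +3 oxidation state. Y sits in group 3, so the d-electron count is 3 − 3 = 0. The d⁰ configuration leaves the e_g set evenly filled (or empty) — no strong Jahn–Teller driving force.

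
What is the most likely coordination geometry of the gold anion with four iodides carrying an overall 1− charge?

Summing ligand charges against the −1 overall charge gives an oxidation state of +3 for gold.
Au sits in group 11, so the d-electron count is 11 − 3 = 8.
Coordination number: 4.
A 5d d⁸ ion has a large crystal-field splitting; square planar leaves the high-energy d_{x²−y²} orbital empty and maximises CFSE.

square planar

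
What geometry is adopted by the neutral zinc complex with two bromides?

Ligand charges: each bromide is −1. With an overall charge of 0 the zinc centre must be in the +2 oxidation state.
Group 12 minus oxidation state 2 gives a d¹⁰ configuration.
Coordination number: 2.
A d¹⁰ ion with only two ligands adopts a linear arrangement (sp hybridisation; no CFSE preference).

linear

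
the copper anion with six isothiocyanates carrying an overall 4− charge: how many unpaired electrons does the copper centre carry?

Each isothiocyanate is −1; balancing the −4 overall charge requires Cu(II).
Cu sits in group 11, so the d-electron count is 11 − 2 = 9.
In an octahedral field the d⁹ configuration is t₂g⁶e_g³ (only one arrangement possible), giving 1 unpaired electron.

1 unpaired electron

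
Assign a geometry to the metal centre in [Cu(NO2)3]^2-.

trigonal planar

Each nitro (N-bound nitrite) is −1; balancing the −2 overall charge requires Cu(I).
Cu sits in group 11, so the d-electron count is 11 − 1 = 10.
Coordination number: 3.
Three ligands around a d¹⁰ centre minimise repulsion in a trigonal-planar arrangement.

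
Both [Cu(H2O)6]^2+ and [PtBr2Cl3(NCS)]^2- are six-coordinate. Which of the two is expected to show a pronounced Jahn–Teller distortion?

[Cu(H2O)6]^2+

[Cu(H2O)6]^2+: Water is neutral; balancing the +2 overall charge requires Cu(II). Copper is a group-11 element; Cu(II) is therefore d⁹. The t₂g⁶e_g³ configuration has an unevenly filled e_g set; the Jahn–Teller theorem predicts a tetragonal distortion (typically axial elongation) to lift the degeneracy.
[PtBr2Cl3(NCS)]^2-: Ligand charges: each bromide is −1; each chloride is −1; each isothiocyanate is −1. With an overall charge of −2 the platinum centre must be in the +4 oxidation state. Pt sits in group 10, so the d-electron count is 10 − 4 = 6. A 5d ion has a large Δₒ and is invariably low-spin. The d⁶ configuration leaves the e_g set evenly filled (or empty) — no strong Jahn–Teller driving force.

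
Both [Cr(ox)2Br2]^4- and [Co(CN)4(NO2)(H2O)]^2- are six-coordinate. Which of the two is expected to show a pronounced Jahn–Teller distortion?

[Cr(ox)2Br2]^4-: Summing ligand charges against the −4 overall charge gives an oxidation state of +2 for chromium. Cr sits in group 6, so the d-electron count is 6 − 2 = 4. Bromide and oxalate are weak-field ligands for a first-row metal, so the complex is high-spin. The t₂g³e_g¹ (high-spin) configuration has an unevenly filled e_g set; the Jahn–Teller theorem predicts a tetragonal distortion (typically axial elongation) to lift the degeneracy.
[Co(CN)4(NO2)(H2O)]^2-: Each cyanide is −1; each nitro (N-bound nitrite) is −1; water is neutral; balancing the −2 overall charge requires Co(III). Group 9 minus oxidation state 3 gives a d⁶ configuration. Co(III) has an exceptionally large octahedral splitting and is low-spin with essentially every ligand except fluoride. The d⁶ configuration leaves the e_g set evenly filled (or empty) — no strong Jahn–Teller driving force.

[Cr(ox)2Br2]^4-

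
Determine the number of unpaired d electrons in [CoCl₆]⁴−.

3 unpaired electrons

Summing ligand charges against the −4 overall charge gives an oxidation state of +2 for cobalt.
Group 9 minus oxidation state 2 gives a d⁷ configuration.
The spin state decides the count: Chloride is a weak-field ligand for a first-row metal, so the complex is high-spin.
An octahedral high-spin d⁷ ion is t₂g⁵e_g², giving 3 unpaired electrons.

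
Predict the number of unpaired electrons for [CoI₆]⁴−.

3 unpaired electrons

Summing ligand charges against the −4 overall charge gives an oxidation state of +2 for cobalt.
Cobalt is a group-9 element; Co(II) is therefore d⁷.
The spin state decides the count: Iodide is a weak-field ligand for a first-row metal, so the complex is high-spin.
An octahedral high-spin d⁷ ion is t₂g⁵e_g², giving 3 unpaired electrons.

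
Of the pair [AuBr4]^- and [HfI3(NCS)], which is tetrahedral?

For [AuBr4]^-: Each bromide is −1; balancing the −1 overall charge requires Au(III). Group 11 minus oxidation state 3 gives a d⁸ configuration. A 5d d⁸ ion has a large crystal-field splitting; square planar leaves the high-energy d_{x²−y²} orbital empty and maximises CFSE. → square planar.
For [HfI3(NCS)]: Each iodide is −1; each isothiocyanate is −1; balancing the 0 overall charge requires Hf(IV). Hf sits in group 4, so the d-electron count is 4 − 4 = 0. A d⁰ ion has no crystal-field stabilisation preference between square planar and tetrahedral, so four ligands adopt the sterically favoured tetrahedral geometry. → tetrahedral.

[HfI3(NCS)]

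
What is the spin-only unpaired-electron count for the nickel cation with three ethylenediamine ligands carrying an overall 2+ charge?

Ligand charges: ethylenediamine is neutral. With an overall charge of +2 the nickel centre must be in the +2 oxidation state.
Nickel is a group-10 element; Ni(II) is therefore d⁸.
Counting donor atoms: 3×ethylenediamine (bidentate) → 6 donors. Coordination number = 6.
In an octahedral field the d⁸ configuration is t₂g⁶e_g² (only one arrangement possible), giving 2 unpaired electrons.

2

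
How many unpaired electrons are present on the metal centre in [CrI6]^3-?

3

Each iodide is −1; balancing the −3 overall charge requires Cr(III).
Cr sits in group 6, so the d-electron count is 6 − 3 = 3.
In an octahedral field the d³ configuration is t₂g³e_g⁰ (only one arrangement possible), giving 3 unpaired electrons.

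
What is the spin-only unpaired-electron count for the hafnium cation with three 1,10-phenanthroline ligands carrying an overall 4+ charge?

1,10-phenanthroline is neutral; balancing the +4 overall charge requires Hf(IV).
Hf sits in group 4, so the d-electron count is 4 − 4 = 0.
Counting donor atoms: 3×1,10-phenanthroline (bidentate) → 6 donors. Coordination number = 6.
In an octahedral field the d⁰ configuration is t₂g⁰e_g⁰, giving 0 unpaired electrons.

0 unpaired electrons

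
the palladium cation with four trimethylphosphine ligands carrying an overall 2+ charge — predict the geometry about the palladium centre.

Trimethylphosphine is neutral; balancing the +2 overall charge requires Pd(II).
Palladium is a group-10 element; Pd(II) is therefore d⁸.
With 4 monodentate ligands the coordination number is 4.
A 4d d⁸ ion has a large crystal-field splitting; square planar leaves the high-energy d_{x²−y²} orbital empty and maximises CFSE.

square planar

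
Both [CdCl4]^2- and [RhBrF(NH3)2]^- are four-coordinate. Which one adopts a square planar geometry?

For [CdCl4]^2-: Ligand charges: each chloride is −1. With an overall charge of −2 the cadmium centre must be in the +2 oxidation state. Cd sits in group 12, so the d-electron count is 12 − 2 = 10. A d¹⁰ ion has no crystal-field stabilisation preference between square planar and tetrahedral, so four ligands adopt the sterically favoured tetrahedral geometry. → tetrahedral.
For [RhBrF(NH3)2]^-: Ligand charges: each bromide is −1; each fluoride is −1; ammonia is neutral. With an overall charge of −1 the rhodium centre must be in the +1 oxidation state. Rh sits in group 9, so the d-electron count is 9 − 1 = 8. A 4d d⁸ ion has a large crystal-field splitting; square planar leaves the high-energy d_{x²−y²} orbital empty and maximises CFSE. → square planar.

[RhBrF(NH3)2]^-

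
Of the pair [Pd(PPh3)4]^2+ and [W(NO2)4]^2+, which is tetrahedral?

[W(NO2)4]^2+

For [Pd(PPh3)4]^2+: Ligand charges: triphenylphosphine is neutral. With an overall charge of +2 the palladium centre must be in the +2 oxidation state. Pd sits in group 10, so the d-electron count is 10 − 2 = 8. A 4d d⁸ ion has a large crystal-field splitting; square planar leaves the high-energy d_{x²−y²} orbital empty and maximises CFSE. → square planar.
For [W(NO2)4]^2+: Each nitro (N-bound nitrite) is −1; balancing the +2 overall charge requires W(VI). W sits in group 6, so the d-electron count is 6 − 6 = 0. A d⁰ ion has no crystal-field stabilisation preference between square planar and tetrahedral, so four ligands adopt the sterically favoured tetrahedral geometry. → tetrahedral.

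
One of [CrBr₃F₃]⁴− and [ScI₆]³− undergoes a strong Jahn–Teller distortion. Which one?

[CrBr₃F₃]⁴−: Each bromide is −1; each fluoride is −1; balancing the −4 overall charge requires Cr(II). Chromium is a group-6 element; Cr(II) is therefore d⁴. Bromide and fluoride are weak-field ligands for a first-row metal, so the complex is high-spin. The t₂g³e_g¹ (high-spin) configuration has an unevenly filled e_g set; the Jahn–Teller theorem predicts a tetragonal distortion (typically axial elongation) to lift the degeneracy.
[ScI₆]³−: Ligand charges: each iodide is −1. With an overall charge of −3 the scandium centre must be in the +3 oxidation state. Sc sits in group 3, so the d-electron count is 3 − 3 = 0. The d⁰ configuration leaves the e_g set evenly filled (or empty) — no strong Jahn–Teller driving force.

[CrBr₃F₃]⁴−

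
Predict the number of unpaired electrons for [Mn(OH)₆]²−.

Ligand charges: each hydroxide is −1. With an overall charge of −2 the manganese centre must be in the +4 oxidation state.
Mn sits in group 7, so the d-electron count is 7 − 4 = 3.
In an octahedral field the d³ configuration is t₂g³e_g⁰ (only one arrangement possible), giving 3 unpaired electrons.

3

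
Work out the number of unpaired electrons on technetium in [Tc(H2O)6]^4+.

Water is neutral; balancing the +4 overall charge requires Tc(IV).
Tc sits in group 7, so the d-electron count is 7 − 4 = 3.
In an octahedral field the d³ configuration is t₂g³e_g⁰ (only one arrangement possible), giving 3 unpaired electrons.

3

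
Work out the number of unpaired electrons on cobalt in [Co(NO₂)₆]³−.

Ligand charges: each nitro (N-bound nitrite) is −1. With an overall charge of −3 the cobalt centre must be in the +3 oxidation state.
Group 9 minus oxidation state 3 gives a d⁶ configuration.
The spin state decides the count: Co(III) has an exceptionally large octahedral splitting and is low-spin with essentially every ligand except fluoride.
An octahedral low-spin d⁶ ion is t₂g⁶e_g⁰, giving 0 unpaired electrons.

0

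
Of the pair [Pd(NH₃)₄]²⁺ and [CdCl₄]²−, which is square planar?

For [Pd(NH₃)₄]²⁺: Summing ligand charges against the +2 overall charge gives an oxidation state of +2 for palladium. Group 10 minus oxidation state 2 gives a d⁸ configuration. A 4d d⁸ ion has a large crystal-field splitting; square planar leaves the high-energy d_{x²−y²} orbital empty and maximises CFSE. → square planar.
For [CdCl₄]²−: Each chloride is −1; balancing the −2 overall charge requires Cd(II). Cadmium is a group-12 element; Cd(II) is therefore d¹⁰. A d¹⁰ ion has no crystal-field stabilisation preference between square planar and tetrahedral, so four ligands adopt the sterically favoured tetrahedral geometry. → tetrahedral.

[Pd(NH₃)₄]²⁺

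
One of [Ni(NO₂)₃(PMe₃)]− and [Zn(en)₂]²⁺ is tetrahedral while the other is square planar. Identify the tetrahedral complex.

For [Ni(NO₂)₃(PMe₃)]−: Each nitro (N-bound nitrite) is −1; trimethylphosphine is neutral; balancing the −1 overall charge requires Ni(II). Ni sits in group 10, so the d-electron count is 10 − 2 = 8. Nitro (N-bound nitrite) and trimethylphosphine are strong-field ligands (high in the spectrochemical series). A 3d d⁸ ion with strong-field ligands gains enough CFSE to favour square planar over tetrahedral. → square planar.
For [Zn(en)₂]²⁺: Ethylenediamine is neutral; balancing the +2 overall charge requires Zn(II). Zn sits in group 12, so the d-electron count is 12 − 2 = 10. A d¹⁰ ion has no crystal-field stabilisation preference between square planar and tetrahedral, so four ligands adopt the sterically favoured tetrahedral geometry. → tetrahedral.

[Zn(en)₂]²⁺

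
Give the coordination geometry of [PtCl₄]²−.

Ligand charges: each chloride is −1. With an overall charge of −2 the platinum centre must be in the +2 oxidation state.
Pt sits in group 10, so the d-electron count is 10 − 2 = 8.
Coordination number: 4.
A 5d d⁸ ion has a large crystal-field splitting; square planar leaves the high-energy d_{x²−y²} orbital empty and maximises CFSE.

square planar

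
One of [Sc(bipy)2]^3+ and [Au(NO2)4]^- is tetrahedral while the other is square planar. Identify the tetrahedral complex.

For [Sc(bipy)2]^3+: Ligand charges: 2,2′-bipyridine is neutral. With an overall charge of +3 the scandium centre must be in the +3 oxidation state. Scandium is a group-3 element; Sc(III) is therefore d⁰. A d⁰ ion has no crystal-field stabilisation preference between square planar and tetrahedral, so four ligands adopt the sterically favoured tetrahedral geometry. → tetrahedral.
For [Au(NO2)4]^-: Ligand charges: each nitro (N-bound nitrite) is −1. With an overall charge of −1 the gold centre must be in the +3 oxidation state. Gold is a group-11 element; Au(III) is therefore d⁸. A 5d d⁸ ion has a large crystal-field splitting; square planar leaves the high-energy d_{x²−y²} orbital empty and maximises CFSE. → square planar.

[Sc(bipy)2]^3+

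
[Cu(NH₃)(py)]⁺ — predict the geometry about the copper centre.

linear

Ligand charges: ammonia is neutral; pyridine is neutral. With an overall charge of +1 the copper centre must be in the +1 oxidation state.
Group 11 minus oxidation state 1 gives a d¹⁰ configuration.
With 2 monodentate ligands the coordination number is 2.
A d¹⁰ ion with only two ligands adopts a linear arrangement (sp hybridisation; no CFSE preference).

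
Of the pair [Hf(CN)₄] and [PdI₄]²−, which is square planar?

[PdI₄]²−

For [Hf(CN)₄]: Each cyanide is −1; balancing the 0 overall charge requires Hf(IV). Hafnium is a group-4 element; Hf(IV) is therefore d⁰. A d⁰ ion has no crystal-field stabilisation preference between square planar and tetrahedral, so four ligands adopt the sterically favoured tetrahedral geometry. → tetrahedral.
For [PdI₄]²−: Ligand charges: each iodide is −1. With an overall charge of −2 the palladium centre must be in the +2 oxidation state. Pd sits in group 10, so the d-electron count is 10 − 2 = 8. A 4d d⁸ ion has a large crystal-field splitting; square planar leaves the high-energy d_{x²−y²} orbital empty and maximises CFSE. → square planar.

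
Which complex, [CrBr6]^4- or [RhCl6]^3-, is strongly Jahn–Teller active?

[CrBr6]^4-: Each bromide is −1; balancing the −4 overall charge requires Cr(II). Group 6 minus oxidation state 2 gives a d⁴ configuration. Bromide is a weak-field ligand for a first-row metal, so the complex is high-spin. The t₂g³e_g¹ (high-spin) configuration has an unevenly filled e_g set; the Jahn–Teller theorem predicts a tetragonal distortion (typically axial elongation) to lift the degeneracy.
[RhCl6]^3-: Each chloride is −1; balancing the −3 overall charge requires Rh(III). Rh sits in group 9, so the d-electron count is 9 − 3 = 6. A 4d ion has a large Δₒ and is invariably low-spin. The d⁶ configuration leaves the e_g set evenly filled (or empty) — no strong Jahn–Teller driving force.

[CrBr6]^4-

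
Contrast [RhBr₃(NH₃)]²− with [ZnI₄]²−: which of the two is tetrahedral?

[ZnI₄]²−

For [RhBr₃(NH₃)]²−: Ligand charges: each bromide is −1; ammonia is neutral. With an overall charge of −2 the rhodium centre must be in the +1 oxidation state. Group 9 minus oxidation state 1 gives a d⁸ configuration. A 4d d⁸ ion has a large crystal-field splitting; square planar leaves the high-energy d_{x²−y²} orbital empty and maximises CFSE. → square planar.
For [ZnI₄]²−: Ligand charges: each iodide is −1. With an overall charge of −2 the zinc centre must be in the +2 oxidation state. Zinc is a group-12 element; Zn(II) is therefore d¹⁰. A d¹⁰ ion has no crystal-field stabilisation preference between square planar and tetrahedral, so four ligands adopt the sterically favoured tetrahedral geometry. → tetrahedral.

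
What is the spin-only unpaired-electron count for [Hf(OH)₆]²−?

Ligand charges: each hydroxide is −1. With an overall charge of −2 the hafnium centre must be in the +4 oxidation state.
Hf sits in group 4, so the d-electron count is 4 − 4 = 0.
In an octahedral field the d⁰ configuration is t₂g⁰e_g⁰, giving 0 unpaired electrons.

0 unpaired electrons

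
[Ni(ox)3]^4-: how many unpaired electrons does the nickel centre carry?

Ligand charges: each oxalate is −2. With an overall charge of −4 the nickel centre must be in the +2 oxidation state.
Ni sits in group 10, so the d-electron count is 10 − 2 = 8.
Counting donor atoms: 3×oxalate (bidentate) → 6 donors. Coordination number = 6.
In an octahedral field the d⁸ configuration is t₂g⁶e_g² (only one arrangement possible), giving 2 unpaired electrons.

2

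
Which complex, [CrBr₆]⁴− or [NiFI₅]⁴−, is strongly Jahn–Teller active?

[CrBr₆]⁴−

[CrBr₆]⁴−: Each bromide is −1; balancing the −4 overall charge requires Cr(II). Cr sits in group 6, so the d-electron count is 6 − 2 = 4. Bromide is a weak-field ligand for a first-row metal, so the complex is high-spin. The t₂g³e_g¹ (high-spin) configuration has an unevenly filled e_g set; the Jahn–Teller theorem predicts a tetragonal distortion (typically axial elongation) to lift the degeneracy.
[NiFI₅]⁴−: Each fluoride is −1; each iodide is −1; balancing the −4 overall charge requires Ni(II). Nickel is a group-10 element; Ni(II) is therefore d⁸. The d⁸ configuration leaves the e_g set evenly filled (or empty) — no strong Jahn–Teller driving force.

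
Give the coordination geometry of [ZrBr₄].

Summing ligand charges against the 0 overall charge gives an oxidation state of +4 for zirconium.
Zr sits in group 4, so the d-electron count is 4 − 4 = 0.
With 4 monodentate ligands the coordination number is 4.
A d⁰ ion has no crystal-field stabilisation preference between square planar and tetrahedral, so four ligands adopt the sterically favoured tetrahedral geometry.

tetrahedral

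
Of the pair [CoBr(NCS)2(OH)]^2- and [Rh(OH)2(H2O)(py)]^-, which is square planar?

[Rh(OH)2(H2O)(py)]^-

For [CoBr(NCS)2(OH)]^2-: Summing ligand charges against the −2 overall charge gives an oxidation state of +2 for cobalt. Co sits in group 9, so the d-electron count is 9 − 2 = 7. For a high-spin 3d d⁷ ion with weak-field ligands the small Δₜ gives little square-planar CFSE advantage, so four ligands adopt the sterically favoured tetrahedral geometry. → tetrahedral.
For [Rh(OH)2(H2O)(py)]^-: Ligand charges: each hydroxide is −1; water is neutral; pyridine is neutral. With an overall charge of −1 the rhodium centre must be in the +1 oxidation state. Rh sits in group 9, so the d-electron count is 9 − 1 = 8. A 4d d⁸ ion has a large crystal-field splitting; square planar leaves the high-energy d_{x²−y²} orbital empty and maximises CFSE. → square planar.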